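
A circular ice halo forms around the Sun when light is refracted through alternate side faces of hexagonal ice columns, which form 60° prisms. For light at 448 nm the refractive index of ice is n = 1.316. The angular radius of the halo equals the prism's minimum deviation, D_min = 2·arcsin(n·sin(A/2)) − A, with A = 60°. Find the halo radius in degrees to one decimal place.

n·sin(A/2) = 1.316 × sin 30° = 1.316 × 0.5000 = 0.6580.
D_min = 2·arcsin(0.6580) − 60° = 2 × 41.148° − 60° = 22.295°.

22.3°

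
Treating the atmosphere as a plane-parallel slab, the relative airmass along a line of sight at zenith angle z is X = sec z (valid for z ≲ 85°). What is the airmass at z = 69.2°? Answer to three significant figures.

2.82

X = sec z = 1/cos 69.2° = 1/0.3551 = 2.8161.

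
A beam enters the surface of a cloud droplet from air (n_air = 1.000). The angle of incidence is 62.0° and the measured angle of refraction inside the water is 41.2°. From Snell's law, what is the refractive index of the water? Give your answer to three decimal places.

1.340

n = sin θ_i / sin θ_r = sin 62.0° / sin 41.2° = 0.8829 / 0.6587 = 1.3405.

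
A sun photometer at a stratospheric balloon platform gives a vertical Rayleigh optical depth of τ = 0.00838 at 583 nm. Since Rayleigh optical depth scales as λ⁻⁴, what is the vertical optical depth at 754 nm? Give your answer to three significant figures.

0.00300

τ(754 nm) = τ(583 nm) × (583/754)⁴ = 0.00838 × (0.7732)⁴ = 0.00838 × 0.3574 = 0.0030.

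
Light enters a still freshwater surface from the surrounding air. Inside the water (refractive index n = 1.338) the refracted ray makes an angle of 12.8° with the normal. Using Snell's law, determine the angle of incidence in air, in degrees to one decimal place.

17.2°

Snell: sin θ_i = n · sin θ_r = 1.338 × sin 12.8° = 1.338 × 0.2215 = 0.2964.
θ_i = arcsin(0.2964) = 17.24°.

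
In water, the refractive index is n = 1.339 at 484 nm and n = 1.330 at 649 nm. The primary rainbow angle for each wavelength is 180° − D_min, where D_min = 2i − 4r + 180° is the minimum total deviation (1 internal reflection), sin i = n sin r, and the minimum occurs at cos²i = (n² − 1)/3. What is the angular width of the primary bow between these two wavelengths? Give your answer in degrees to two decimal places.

At 484 nm (n = 1.339): cos²i = 0.26431 → i = 59.062°, r = 39.834°, D_min = 138.786°, rainbow angle = 41.214°.
At 649 nm (n = 1.330): cos²i = 0.25630 → i = 59.585°, r = 40.422°, D_min = 137.484°, rainbow angle = 42.516°.
Angular width = |41.214° − 42.516°| = 1.303°.

1.30°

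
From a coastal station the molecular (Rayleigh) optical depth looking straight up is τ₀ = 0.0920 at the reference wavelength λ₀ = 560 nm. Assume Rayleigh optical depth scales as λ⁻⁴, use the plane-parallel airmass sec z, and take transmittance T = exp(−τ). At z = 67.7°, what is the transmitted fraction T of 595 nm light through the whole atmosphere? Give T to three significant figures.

sec 67.7° = 2.6354.
τ = 0.0920 × (560/595)⁴ × 2.6354 = 0.0920 × 0.7847 × 2.6354 = 0.1902.
T = exp(−0.1902) = 0.8268.

0.827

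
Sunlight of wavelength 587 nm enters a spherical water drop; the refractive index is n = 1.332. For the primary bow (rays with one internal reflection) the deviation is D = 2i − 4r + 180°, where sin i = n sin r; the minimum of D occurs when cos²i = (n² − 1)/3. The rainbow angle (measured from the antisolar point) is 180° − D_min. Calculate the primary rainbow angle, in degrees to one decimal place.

42.2°

cos²i = (1.77422 − 1)/3 = 0.25807; i = arccos(0.50801) = 59.469°.
sin r = sin 59.469°/1.332 = 0.64666; r = 40.290°.
D_min = 2·59.469° − 4·40.290° + 180° = 137.776°.
Rainbow angle = 180° − D_min = 42.224°.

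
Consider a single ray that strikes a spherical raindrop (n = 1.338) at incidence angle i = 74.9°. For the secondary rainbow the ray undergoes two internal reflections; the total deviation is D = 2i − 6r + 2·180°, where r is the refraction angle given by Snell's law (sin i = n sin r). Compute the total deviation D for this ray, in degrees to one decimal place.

232.7°

sin r = sin 74.9° / 1.338 = 0.9655/1.338 = 0.7216; r = 46.18°.
D = 2·74.9° − 6·46.18° + 2·180° = 149.80° − 277.11° + 360° = 232.69°.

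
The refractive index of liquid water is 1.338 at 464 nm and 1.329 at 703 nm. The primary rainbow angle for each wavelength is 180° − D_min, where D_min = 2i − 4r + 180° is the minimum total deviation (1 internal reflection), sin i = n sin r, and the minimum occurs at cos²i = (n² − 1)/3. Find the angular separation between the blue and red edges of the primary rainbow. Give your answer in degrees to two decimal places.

1.31°

At 464 nm (n = 1.338): cos²i = 0.26341 → i = 59.120°, r = 39.899°, D_min = 138.643°, rainbow angle = 41.357°.
At 703 nm (n = 1.329): cos²i = 0.25541 → i = 59.643°, r = 40.487°, D_min = 137.337°, rainbow angle = 42.663°.
Angular width = |41.357° − 42.663°| = 1.307°.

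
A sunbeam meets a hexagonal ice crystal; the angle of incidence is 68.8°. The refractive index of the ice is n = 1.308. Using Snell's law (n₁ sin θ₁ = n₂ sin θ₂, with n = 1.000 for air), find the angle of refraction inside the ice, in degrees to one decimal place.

Snell: sin θ_r = sin θ_i / n = sin 68.8° / 1.308 = 0.9323 / 1.308 = 0.7128.
θ_r = arcsin(0.7128) = 45.46°.

45.5°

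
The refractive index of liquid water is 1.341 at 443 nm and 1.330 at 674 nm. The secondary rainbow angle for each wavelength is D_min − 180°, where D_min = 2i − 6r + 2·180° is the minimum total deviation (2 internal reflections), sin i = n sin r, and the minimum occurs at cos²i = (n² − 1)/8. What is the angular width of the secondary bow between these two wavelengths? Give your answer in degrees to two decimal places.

2.86°

At 443 nm (n = 1.341): cos²i = 0.09979 → i = 71.586°, r = 45.034°, D_min = 232.966°, rainbow angle = 52.966°.
At 674 nm (n = 1.330): cos²i = 0.09611 → i = 71.940°, r = 45.630°, D_min = 230.101°, rainbow angle = 50.101°.
Angular width = |52.966° − 50.101°| = 2.865°.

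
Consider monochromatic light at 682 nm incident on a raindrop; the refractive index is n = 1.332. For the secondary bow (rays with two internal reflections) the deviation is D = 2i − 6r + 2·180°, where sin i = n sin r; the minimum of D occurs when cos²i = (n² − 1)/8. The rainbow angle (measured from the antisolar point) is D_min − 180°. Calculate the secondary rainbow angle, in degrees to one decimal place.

50.6°

cos²i = (1.77422 − 1)/8 = 0.09678; i = arccos(0.31109) = 71.875°.
sin r = sin 71.875°/1.332 = 0.71350; r = 45.520°.
D_min = 2·71.875° − 6·45.520° + 360° = 230.628°.
Rainbow angle = D_min − 180° = 50.628°.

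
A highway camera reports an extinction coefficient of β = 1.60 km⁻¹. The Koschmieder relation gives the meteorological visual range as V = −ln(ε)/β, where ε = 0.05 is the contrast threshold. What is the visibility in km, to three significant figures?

V = −ln(0.05) / 1.60 = 2.996 / 1.60 = 1.8723 km.

1.87 km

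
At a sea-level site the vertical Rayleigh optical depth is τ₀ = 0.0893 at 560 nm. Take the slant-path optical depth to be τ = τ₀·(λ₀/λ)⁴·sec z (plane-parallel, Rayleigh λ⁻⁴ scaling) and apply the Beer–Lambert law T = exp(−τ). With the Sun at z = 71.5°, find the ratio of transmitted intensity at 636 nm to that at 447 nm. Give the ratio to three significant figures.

Airmass: sec 71.5° = 3.1515.
τ(636 nm) = 0.0893 × (560/636)⁴ × 3.1515 = 0.0893 × 0.6011 × 3.1515 = 0.1692.
τ(447 nm) = 0.0893 × (560/447)⁴ × 3.1515 = 0.0893 × 2.4633 × 3.1515 = 0.6933.
T(636)/T(447) = exp(τ_B − τ_A) = exp(0.5241) = 1.6889.

1.69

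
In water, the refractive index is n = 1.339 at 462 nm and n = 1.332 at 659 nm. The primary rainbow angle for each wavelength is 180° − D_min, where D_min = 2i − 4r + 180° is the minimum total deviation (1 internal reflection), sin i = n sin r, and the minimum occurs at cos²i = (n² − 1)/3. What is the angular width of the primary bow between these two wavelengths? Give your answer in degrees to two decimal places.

At 462 nm (n = 1.339): cos²i = 0.26431 → i = 59.062°, r = 39.834°, D_min = 138.786°, rainbow angle = 41.214°.
At 659 nm (n = 1.332): cos²i = 0.25807 → i = 59.469°, r = 40.290°, D_min = 137.776°, rainbow angle = 42.224°.
Angular width = |41.214° − 42.224°| = 1.010°.

1.01°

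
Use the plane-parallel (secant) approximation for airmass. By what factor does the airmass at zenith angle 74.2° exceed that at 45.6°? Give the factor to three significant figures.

X(74.2°)/X(45.6°) = sec 74.2° / sec 45.6° = cos 45.6° / cos 74.2° = 0.6997/0.2723 = 2.5696.

2.57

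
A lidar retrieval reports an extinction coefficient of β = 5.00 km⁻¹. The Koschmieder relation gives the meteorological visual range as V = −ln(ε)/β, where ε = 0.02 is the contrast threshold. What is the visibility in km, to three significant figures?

0.782 km

V = −ln(0.02) / 5.00 = 3.912 / 5.00 = 0.7824 km.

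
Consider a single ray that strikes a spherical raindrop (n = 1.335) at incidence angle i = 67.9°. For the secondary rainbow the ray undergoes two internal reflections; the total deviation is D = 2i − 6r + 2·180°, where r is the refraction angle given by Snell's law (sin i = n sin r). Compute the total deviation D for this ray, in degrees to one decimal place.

232.1°

sin r = sin 67.9° / 1.335 = 0.9265/1.335 = 0.6940; r = 43.95°.
D = 2·67.9° − 6·43.95° + 2·180° = 135.80° − 263.70° + 360° = 232.10°.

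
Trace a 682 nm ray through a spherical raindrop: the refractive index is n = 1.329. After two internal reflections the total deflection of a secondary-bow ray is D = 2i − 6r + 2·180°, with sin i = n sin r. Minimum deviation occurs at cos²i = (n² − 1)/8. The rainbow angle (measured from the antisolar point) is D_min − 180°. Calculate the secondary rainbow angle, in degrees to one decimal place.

cos²i = (1.76624 − 1)/8 = 0.09578; i = arccos(0.30948) = 71.972°.
sin r = sin 71.972°/1.329 = 0.71550; r = 45.685°.
D_min = 2·71.972° − 6·45.685° + 360° = 229.837°.
Rainbow angle = D_min − 180° = 49.837°.

49.8°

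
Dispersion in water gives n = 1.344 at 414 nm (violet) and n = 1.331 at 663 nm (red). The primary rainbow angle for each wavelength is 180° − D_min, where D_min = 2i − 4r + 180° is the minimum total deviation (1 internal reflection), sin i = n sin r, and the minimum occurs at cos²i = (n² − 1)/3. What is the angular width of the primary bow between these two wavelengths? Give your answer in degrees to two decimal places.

1.86°

At 414 nm (n = 1.344): cos²i = 0.26878 → i = 58.772°, r = 39.512°, D_min = 139.495°, rainbow angle = 40.505°.
At 663 nm (n = 1.331): cos²i = 0.25719 → i = 59.527°, r = 40.356°, D_min = 137.630°, rainbow angle = 42.370°.
Angular width = |40.505° − 42.370°| = 1.865°.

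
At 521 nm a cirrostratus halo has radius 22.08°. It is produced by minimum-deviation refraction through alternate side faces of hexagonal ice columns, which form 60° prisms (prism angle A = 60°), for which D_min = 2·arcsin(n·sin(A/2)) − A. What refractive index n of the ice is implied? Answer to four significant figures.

1.313

Rearranging: n = sin((D_min + A)/2) / sin(A/2).
(D_min + A)/2 = (22.08° + 60°)/2 = 41.040°.
n = sin 41.040° / sin 30° = 0.6566 / 0.5000 = 1.3132.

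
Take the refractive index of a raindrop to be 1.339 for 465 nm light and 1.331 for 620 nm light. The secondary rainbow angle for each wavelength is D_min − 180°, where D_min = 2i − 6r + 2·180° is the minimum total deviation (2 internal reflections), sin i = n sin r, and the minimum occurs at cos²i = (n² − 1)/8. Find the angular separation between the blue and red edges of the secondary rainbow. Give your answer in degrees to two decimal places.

2.09°

At 465 nm (n = 1.339): cos²i = 0.09912 → i = 71.650°, r = 45.141°, D_min = 232.451°, rainbow angle = 52.451°.
At 620 nm (n = 1.331): cos²i = 0.09645 → i = 71.907°, r = 45.575°, D_min = 230.365°, rainbow angle = 50.365°.
Angular width = |52.451° − 50.365°| = 2.086°.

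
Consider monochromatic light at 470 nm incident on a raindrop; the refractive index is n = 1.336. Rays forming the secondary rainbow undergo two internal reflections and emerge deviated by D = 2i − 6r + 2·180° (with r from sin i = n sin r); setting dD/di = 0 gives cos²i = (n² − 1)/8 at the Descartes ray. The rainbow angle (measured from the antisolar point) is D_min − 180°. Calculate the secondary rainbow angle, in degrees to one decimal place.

51.7°

cos²i = (1.78490 − 1)/8 = 0.09811; i = arccos(0.31323) = 71.746°.
sin r = sin 71.746°/1.336 = 0.71084; r = 45.303°.
D_min = 2·71.746° − 6·45.303° + 360° = 231.674°.
Rainbow angle = D_min − 180° = 51.674°.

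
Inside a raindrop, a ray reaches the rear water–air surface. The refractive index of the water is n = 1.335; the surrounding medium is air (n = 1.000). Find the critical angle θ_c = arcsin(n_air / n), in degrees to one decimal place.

sin θ_c = n_air / n = 1.000 / 1.335 = 0.7491.
θ_c = arcsin(0.7491) = 48.51°.

48.5°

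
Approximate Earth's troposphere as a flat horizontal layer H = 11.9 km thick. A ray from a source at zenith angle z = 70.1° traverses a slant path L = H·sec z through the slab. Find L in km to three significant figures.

35.0 km

sec z = 1/cos 70.1° = 2.9379.
L = 11.9 × 2.9379 = 34.961 km.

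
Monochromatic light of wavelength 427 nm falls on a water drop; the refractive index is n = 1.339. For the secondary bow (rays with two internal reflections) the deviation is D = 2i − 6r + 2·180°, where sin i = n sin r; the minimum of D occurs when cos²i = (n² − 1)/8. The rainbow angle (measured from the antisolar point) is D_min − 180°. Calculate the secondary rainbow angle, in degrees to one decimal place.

52.5°

cos²i = (1.79292 − 1)/8 = 0.09912; i = arccos(0.31483) = 71.650°.
sin r = sin 71.650°/1.339 = 0.70885; r = 45.141°.
D_min = 2·71.650° − 6·45.141° + 360° = 232.451°.
Rainbow angle = D_min − 180° = 52.451°.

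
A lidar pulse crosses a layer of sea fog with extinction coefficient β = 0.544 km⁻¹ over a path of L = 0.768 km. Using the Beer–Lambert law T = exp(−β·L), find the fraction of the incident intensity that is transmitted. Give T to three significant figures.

τ = β·L = 0.544 × 0.768 = 0.4178.
T = exp(−0.4178) = 0.6585.

0.658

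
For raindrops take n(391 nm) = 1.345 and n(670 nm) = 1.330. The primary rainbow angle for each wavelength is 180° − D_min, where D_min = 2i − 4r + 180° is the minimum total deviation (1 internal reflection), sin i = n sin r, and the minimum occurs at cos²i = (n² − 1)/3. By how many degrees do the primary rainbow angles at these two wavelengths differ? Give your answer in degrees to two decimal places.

At 391 nm (n = 1.345): cos²i = 0.26967 → i = 58.715°, r = 39.448°, D_min = 139.635°, rainbow angle = 40.365°.
At 670 nm (n = 1.330): cos²i = 0.25630 → i = 59.585°, r = 40.422°, D_min = 137.484°, rainbow angle = 42.516°.
Angular width = |40.365° − 42.516°| = 2.152°.

2.15°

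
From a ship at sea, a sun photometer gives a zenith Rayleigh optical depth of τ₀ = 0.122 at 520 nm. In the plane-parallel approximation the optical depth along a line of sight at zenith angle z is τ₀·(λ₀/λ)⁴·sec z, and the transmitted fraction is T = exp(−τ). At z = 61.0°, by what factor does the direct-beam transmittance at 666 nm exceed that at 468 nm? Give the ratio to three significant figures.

1.34

Airmass: sec 61.0° = 2.0627.
τ(666 nm) = 0.122 × (520/666)⁴ × 2.0627 = 0.122 × 0.3716 × 2.0627 = 0.0935.
τ(468 nm) = 0.122 × (520/468)⁴ × 2.0627 = 0.122 × 1.5242 × 2.0627 = 0.3835.
T(666)/T(468) = exp(τ_B − τ_A) = exp(0.2900) = 1.3365.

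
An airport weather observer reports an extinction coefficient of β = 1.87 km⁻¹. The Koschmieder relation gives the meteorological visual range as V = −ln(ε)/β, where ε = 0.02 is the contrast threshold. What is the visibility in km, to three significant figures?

V = −ln(0.02) / 1.87 = 3.912 / 1.87 = 2.0920 km.

2.09 km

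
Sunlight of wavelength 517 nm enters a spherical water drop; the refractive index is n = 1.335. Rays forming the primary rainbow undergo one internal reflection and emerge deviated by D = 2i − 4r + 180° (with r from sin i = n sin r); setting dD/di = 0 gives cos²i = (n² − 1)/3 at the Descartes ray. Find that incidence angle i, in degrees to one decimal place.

cos²i = (1.335² − 1)/3 = (1.78222 − 1)/3 = 0.26074.
cos i = 0.51063, so i = 59.294°.

59.3°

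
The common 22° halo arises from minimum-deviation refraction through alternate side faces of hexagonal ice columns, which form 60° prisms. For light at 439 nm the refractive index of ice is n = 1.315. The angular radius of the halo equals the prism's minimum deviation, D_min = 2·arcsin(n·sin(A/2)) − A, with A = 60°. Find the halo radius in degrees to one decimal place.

n·sin(A/2) = 1.315 × sin 30° = 1.315 × 0.5000 = 0.6575.
D_min = 2·arcsin(0.6575) − 60° = 2 × 41.109° − 60° = 22.219°.

22.2°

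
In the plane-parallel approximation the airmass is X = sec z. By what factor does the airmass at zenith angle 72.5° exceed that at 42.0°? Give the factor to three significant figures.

2.47

X(72.5°)/X(42.0°) = sec 72.5° / sec 42.0° = cos 42.0° / cos 72.5° = 0.7431/0.3007 = 2.4713.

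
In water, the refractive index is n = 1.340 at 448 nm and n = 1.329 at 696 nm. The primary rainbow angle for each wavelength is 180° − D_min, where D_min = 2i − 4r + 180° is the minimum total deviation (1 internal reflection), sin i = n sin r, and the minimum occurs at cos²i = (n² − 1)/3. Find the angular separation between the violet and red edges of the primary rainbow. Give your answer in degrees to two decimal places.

At 448 nm (n = 1.340): cos²i = 0.26520 → i = 59.004°, r = 39.770°, D_min = 138.929°, rainbow angle = 41.071°.
At 696 nm (n = 1.329): cos²i = 0.25541 → i = 59.643°, r = 40.487°, D_min = 137.337°, rainbow angle = 42.663°.
Angular width = |41.071° − 42.663°| = 1.592°.

1.59°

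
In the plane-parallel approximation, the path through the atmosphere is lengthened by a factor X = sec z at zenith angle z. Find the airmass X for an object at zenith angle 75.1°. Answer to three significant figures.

X = sec z = 1/cos 75.1° = 1/0.2571 = 3.8890.

3.89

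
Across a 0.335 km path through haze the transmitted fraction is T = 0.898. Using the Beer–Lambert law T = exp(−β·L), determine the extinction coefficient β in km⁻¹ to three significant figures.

0.321 km⁻¹

Beer–Lambert: T = exp(−βL) ⇒ β = −ln(T)/L = −ln(0.898)/0.335 = 0.1076/0.335 = 0.3211 km⁻¹.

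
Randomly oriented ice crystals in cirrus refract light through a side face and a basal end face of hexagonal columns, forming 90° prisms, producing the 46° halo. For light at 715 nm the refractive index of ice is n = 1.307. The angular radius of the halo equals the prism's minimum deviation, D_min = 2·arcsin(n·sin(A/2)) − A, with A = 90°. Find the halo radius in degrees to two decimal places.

n·sin(A/2) = 1.307 × sin 45° = 1.307 × 0.7071 = 0.9242.
D_min = 2·arcsin(0.9242) − 90° = 2 × 67.546° − 90° = 45.093°.

45.09°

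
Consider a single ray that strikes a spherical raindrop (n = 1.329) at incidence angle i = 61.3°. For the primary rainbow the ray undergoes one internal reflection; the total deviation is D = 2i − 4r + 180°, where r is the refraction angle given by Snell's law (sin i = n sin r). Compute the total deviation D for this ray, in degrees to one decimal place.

sin r = sin 61.3° / 1.329 = 0.8771/1.329 = 0.6600; r = 41.30°.
D = 2·61.3° − 4·41.30° + 180° = 122.60° − 165.20° + 180° = 137.40°.

137.4°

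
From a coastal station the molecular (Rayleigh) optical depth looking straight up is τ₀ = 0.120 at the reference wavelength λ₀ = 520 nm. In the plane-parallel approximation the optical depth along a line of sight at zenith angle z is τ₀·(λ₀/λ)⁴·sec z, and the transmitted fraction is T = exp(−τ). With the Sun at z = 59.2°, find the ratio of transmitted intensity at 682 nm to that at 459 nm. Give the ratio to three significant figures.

Airmass: sec 59.2° = 1.9530.
τ(682 nm) = 0.120 × (520/682)⁴ × 1.9530 = 0.120 × 0.3380 × 1.9530 = 0.0792.
τ(459 nm) = 0.120 × (520/459)⁴ × 1.9530 = 0.120 × 1.6473 × 1.9530 = 0.3860.
T(682)/T(459) = exp(τ_B − τ_A) = exp(0.3068) = 1.3591.

1.36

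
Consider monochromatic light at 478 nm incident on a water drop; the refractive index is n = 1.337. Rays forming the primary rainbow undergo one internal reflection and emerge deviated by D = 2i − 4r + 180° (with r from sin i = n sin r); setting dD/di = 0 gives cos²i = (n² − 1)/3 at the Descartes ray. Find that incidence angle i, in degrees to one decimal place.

cos²i = (1.337² − 1)/3 = (1.78757 − 1)/3 = 0.26252.
cos i = 0.51237, so i = 59.178°.

59.2°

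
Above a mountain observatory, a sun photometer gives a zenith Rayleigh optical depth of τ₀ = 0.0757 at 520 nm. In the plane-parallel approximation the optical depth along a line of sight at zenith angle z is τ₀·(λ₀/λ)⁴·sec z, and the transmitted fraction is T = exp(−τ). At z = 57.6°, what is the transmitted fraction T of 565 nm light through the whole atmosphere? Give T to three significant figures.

sec 57.6° = 1.8663.
τ = 0.0757 × (520/565)⁴ × 1.8663 = 0.0757 × 0.7175 × 1.8663 = 0.1014.
T = exp(−0.1014) = 0.9036.

0.904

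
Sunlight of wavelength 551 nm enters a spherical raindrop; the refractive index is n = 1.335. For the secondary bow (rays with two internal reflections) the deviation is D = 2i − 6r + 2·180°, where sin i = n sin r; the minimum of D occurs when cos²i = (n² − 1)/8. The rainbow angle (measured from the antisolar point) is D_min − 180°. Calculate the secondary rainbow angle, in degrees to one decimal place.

51.4°

cos²i = (1.78222 − 1)/8 = 0.09778; i = arccos(0.31269) = 71.778°.
sin r = sin 71.778°/1.335 = 0.71150; r = 45.357°.
D_min = 2·71.778° − 6·45.357° + 360° = 231.414°.
Rainbow angle = D_min − 180° = 51.414°.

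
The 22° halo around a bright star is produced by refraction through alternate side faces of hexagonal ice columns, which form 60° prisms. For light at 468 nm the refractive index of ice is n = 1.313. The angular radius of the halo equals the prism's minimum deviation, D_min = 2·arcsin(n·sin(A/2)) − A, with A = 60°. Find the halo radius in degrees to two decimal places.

n·sin(A/2) = 1.313 × sin 30° = 1.313 × 0.5000 = 0.6565.
D_min = 2·arcsin(0.6565) − 60° = 2 × 41.033° − 60° = 22.067°.

22.07°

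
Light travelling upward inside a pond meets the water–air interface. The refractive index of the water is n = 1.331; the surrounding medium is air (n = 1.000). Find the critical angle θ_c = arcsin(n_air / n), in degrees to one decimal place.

sin θ_c = n_air / n = 1.000 / 1.331 = 0.7513.
θ_c = arcsin(0.7513) = 48.70°.

48.7°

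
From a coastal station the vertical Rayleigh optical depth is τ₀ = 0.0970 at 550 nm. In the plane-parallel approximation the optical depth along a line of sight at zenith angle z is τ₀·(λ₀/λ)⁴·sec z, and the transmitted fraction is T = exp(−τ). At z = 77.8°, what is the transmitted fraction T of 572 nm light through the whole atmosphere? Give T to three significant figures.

sec 77.8° = 4.7321.
τ = 0.0970 × (550/572)⁴ × 4.7321 = 0.0970 × 0.8548 × 4.7321 = 0.3924.
T = exp(−0.3924) = 0.6755.

0.675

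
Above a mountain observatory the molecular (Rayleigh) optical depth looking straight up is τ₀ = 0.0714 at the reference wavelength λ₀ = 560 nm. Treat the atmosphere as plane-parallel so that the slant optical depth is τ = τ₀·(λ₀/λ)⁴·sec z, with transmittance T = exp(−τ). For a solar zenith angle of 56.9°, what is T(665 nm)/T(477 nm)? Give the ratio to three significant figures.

Airmass: sec 56.9° = 1.8312.
τ(665 nm) = 0.0714 × (560/665)⁴ × 1.8312 = 0.0714 × 0.5029 × 1.8312 = 0.0657.
τ(477 nm) = 0.0714 × (560/477)⁴ × 1.8312 = 0.0714 × 1.8997 × 1.8312 = 0.2484.
T(665)/T(477) = exp(τ_B − τ_A) = exp(0.1826) = 1.2004.

1.20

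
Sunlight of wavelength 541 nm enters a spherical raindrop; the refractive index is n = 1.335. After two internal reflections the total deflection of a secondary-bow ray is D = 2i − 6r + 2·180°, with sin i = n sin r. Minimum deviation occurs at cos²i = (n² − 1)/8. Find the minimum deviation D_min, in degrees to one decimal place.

231.4°

cos²i = (1.78222 − 1)/8 = 0.09778; i = arccos(0.31269) = 71.778°.
sin r = sin 71.778°/1.335 = 0.71150; r = 45.357°.
D_min = 2·71.778° − 6·45.357° + 360° = 231.414°.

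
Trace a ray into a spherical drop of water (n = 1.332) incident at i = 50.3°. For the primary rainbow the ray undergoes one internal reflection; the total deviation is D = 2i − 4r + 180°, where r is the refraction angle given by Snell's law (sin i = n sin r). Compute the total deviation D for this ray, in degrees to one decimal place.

sin r = sin 50.3° / 1.332 = 0.7694/1.332 = 0.5776; r = 35.28°.
D = 2·50.3° − 4·35.28° + 180° = 100.60° − 141.14° + 180° = 139.46°.

139.5°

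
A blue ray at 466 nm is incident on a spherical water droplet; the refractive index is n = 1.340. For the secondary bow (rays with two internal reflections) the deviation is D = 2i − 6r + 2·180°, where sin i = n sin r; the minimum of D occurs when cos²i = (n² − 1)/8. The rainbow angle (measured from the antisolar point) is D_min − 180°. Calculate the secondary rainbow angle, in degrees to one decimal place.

52.7°

cos²i = (1.79560 − 1)/8 = 0.09945; i = arccos(0.31536) = 71.618°.
sin r = sin 71.618°/1.340 = 0.70819; r = 45.088°.
D_min = 2·71.618° − 6·45.088° + 360° = 232.709°.
Rainbow angle = D_min − 180° = 52.709°.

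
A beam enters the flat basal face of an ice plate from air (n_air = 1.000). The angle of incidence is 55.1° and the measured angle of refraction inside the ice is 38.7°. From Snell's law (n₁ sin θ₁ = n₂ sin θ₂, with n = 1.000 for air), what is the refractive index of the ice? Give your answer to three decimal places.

n = sin θ_i / sin θ_r = sin 55.1° / sin 38.7° = 0.8202 / 0.6252 = 1.3117.

1.312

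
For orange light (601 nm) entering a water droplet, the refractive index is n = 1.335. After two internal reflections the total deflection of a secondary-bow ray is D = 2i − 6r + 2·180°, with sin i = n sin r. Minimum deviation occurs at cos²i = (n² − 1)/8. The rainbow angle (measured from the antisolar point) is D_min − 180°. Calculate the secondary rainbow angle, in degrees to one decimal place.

cos²i = (1.78222 − 1)/8 = 0.09778; i = arccos(0.31269) = 71.778°.
sin r = sin 71.778°/1.335 = 0.71150; r = 45.357°.
D_min = 2·71.778° − 6·45.357° + 360° = 231.414°.
Rainbow angle = D_min − 180° = 51.414°.

51.4°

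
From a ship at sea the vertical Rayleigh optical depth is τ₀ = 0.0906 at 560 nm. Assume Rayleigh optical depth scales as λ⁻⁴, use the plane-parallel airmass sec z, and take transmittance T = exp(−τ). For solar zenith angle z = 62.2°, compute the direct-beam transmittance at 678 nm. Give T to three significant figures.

0.914

sec 62.2° = 2.1441.
τ = 0.0906 × (560/678)⁴ × 2.1441 = 0.0906 × 0.4654 × 2.1441 = 0.0904.
T = exp(−0.0904) = 0.9136.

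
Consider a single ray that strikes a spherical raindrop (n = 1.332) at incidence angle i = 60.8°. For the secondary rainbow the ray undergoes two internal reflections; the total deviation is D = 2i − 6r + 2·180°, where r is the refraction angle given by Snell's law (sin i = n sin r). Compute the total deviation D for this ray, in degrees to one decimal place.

235.9°

sin r = sin 60.8° / 1.332 = 0.8729/1.332 = 0.6553; r = 40.95°.
D = 2·60.8° − 6·40.95° + 2·180° = 121.60° − 245.68° + 360° = 235.92°.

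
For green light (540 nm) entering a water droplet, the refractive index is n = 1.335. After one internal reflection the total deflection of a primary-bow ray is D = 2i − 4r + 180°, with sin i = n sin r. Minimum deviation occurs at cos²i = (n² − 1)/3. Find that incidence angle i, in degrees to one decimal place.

cos²i = (1.335² − 1)/3 = (1.78222 − 1)/3 = 0.26074.
cos i = 0.51063, so i = 59.294°.

59.3°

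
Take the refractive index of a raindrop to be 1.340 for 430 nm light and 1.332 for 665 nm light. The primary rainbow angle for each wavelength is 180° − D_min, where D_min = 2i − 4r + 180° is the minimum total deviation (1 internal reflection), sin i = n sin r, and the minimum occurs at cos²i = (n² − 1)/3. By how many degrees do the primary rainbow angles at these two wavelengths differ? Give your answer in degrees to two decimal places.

At 430 nm (n = 1.340): cos²i = 0.26520 → i = 59.004°, r = 39.770°, D_min = 138.929°, rainbow angle = 41.071°.
At 665 nm (n = 1.332): cos²i = 0.25807 → i = 59.469°, r = 40.290°, D_min = 137.776°, rainbow angle = 42.224°.
Angular width = |41.071° − 42.224°| = 1.153°.

1.15°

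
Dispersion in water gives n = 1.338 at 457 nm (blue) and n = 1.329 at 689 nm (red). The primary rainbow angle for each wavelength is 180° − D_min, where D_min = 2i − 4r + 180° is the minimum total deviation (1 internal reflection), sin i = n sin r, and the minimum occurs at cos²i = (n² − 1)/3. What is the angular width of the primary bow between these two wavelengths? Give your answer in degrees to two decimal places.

1.31°

At 457 nm (n = 1.338): cos²i = 0.26341 → i = 59.120°, r = 39.899°, D_min = 138.643°, rainbow angle = 41.357°.
At 689 nm (n = 1.329): cos²i = 0.25541 → i = 59.643°, r = 40.487°, D_min = 137.337°, rainbow angle = 42.663°.
Angular width = |41.357° − 42.663°| = 1.307°.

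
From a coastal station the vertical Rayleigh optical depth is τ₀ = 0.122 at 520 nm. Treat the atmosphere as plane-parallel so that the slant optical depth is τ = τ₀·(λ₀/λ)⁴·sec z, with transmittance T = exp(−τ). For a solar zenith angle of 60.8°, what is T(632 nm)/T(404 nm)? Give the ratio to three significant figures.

Airmass: sec 60.8° = 2.0498.
τ(632 nm) = 0.122 × (520/632)⁴ × 2.0498 = 0.122 × 0.4583 × 2.0498 = 0.1146.
τ(404 nm) = 0.122 × (520/404)⁴ × 2.0498 = 0.122 × 2.7447 × 2.0498 = 0.6864.
T(632)/T(404) = exp(τ_B − τ_A) = exp(0.5718) = 1.7714.

1.77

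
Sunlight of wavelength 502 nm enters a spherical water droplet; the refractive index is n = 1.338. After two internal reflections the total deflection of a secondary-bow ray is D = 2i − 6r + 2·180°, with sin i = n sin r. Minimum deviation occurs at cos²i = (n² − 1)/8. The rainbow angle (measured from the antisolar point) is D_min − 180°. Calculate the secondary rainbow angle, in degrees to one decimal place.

cos²i = (1.79024 − 1)/8 = 0.09878; i = arccos(0.31429) = 71.682°.
sin r = sin 71.682°/1.338 = 0.70951; r = 45.195°.
D_min = 2·71.682° − 6·45.195° + 360° = 232.193°.
Rainbow angle = D_min − 180° = 52.193°.

52.2°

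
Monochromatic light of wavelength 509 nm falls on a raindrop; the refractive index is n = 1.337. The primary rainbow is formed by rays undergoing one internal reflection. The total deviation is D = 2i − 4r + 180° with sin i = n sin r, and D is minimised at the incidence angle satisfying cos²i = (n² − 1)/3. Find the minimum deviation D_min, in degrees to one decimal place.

cos²i = (1.78757 − 1)/3 = 0.26252; i = arccos(0.51237) = 59.178°.
sin r = sin 59.178°/1.337 = 0.64231; r = 39.964°.
D_min = 2·59.178° − 4·39.964° + 180° = 138.500°.

138.5°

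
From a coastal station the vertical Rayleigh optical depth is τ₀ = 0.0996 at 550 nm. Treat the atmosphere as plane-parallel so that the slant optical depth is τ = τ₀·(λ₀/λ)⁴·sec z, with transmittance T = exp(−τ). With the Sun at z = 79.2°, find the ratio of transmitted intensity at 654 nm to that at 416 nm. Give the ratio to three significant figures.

3.89

Airmass: sec 79.2° = 5.3367.
τ(654 nm) = 0.0996 × (550/654)⁴ × 5.3367 = 0.0996 × 0.5002 × 5.3367 = 0.2659.
τ(416 nm) = 0.0996 × (550/416)⁴ × 5.3367 = 0.0996 × 3.0555 × 5.3367 = 1.6241.
T(654)/T(416) = exp(τ_B − τ_A) = exp(1.3582) = 3.8893.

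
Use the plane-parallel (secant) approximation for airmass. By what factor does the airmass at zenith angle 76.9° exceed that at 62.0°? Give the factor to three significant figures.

2.07

X(76.9°)/X(62.0°) = sec 76.9° / sec 62.0° = cos 62.0° / cos 76.9° = 0.4695/0.2267 = 2.0713.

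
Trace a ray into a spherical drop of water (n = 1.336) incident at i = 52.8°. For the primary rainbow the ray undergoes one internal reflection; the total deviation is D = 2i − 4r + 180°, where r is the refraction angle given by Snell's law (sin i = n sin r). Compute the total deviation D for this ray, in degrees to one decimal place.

139.2°

sin r = sin 52.8° / 1.336 = 0.7965/1.336 = 0.5962; r = 36.60°.
D = 2·52.8° − 4·36.60° + 180° = 105.60° − 146.39° + 180° = 139.21°.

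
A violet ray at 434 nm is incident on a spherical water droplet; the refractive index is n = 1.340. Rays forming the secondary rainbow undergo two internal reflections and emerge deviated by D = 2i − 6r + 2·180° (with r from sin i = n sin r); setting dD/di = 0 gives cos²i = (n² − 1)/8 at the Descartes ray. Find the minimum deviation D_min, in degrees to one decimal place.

cos²i = (1.79560 − 1)/8 = 0.09945; i = arccos(0.31536) = 71.618°.
sin r = sin 71.618°/1.340 = 0.70819; r = 45.088°.
D_min = 2·71.618° − 6·45.088° + 360° = 232.709°.

232.7°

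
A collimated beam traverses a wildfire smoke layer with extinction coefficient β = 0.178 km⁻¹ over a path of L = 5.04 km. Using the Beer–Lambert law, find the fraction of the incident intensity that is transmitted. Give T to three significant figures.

0.408

τ = β·L = 0.178 × 5.04 = 0.8971.
T = exp(−0.8971) = 0.4077.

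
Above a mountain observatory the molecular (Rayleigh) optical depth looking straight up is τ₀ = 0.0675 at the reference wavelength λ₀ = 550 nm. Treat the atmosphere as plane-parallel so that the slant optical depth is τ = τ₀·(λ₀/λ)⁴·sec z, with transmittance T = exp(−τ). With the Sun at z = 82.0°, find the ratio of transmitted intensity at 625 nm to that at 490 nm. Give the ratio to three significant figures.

Airmass: sec 82.0° = 7.1853.
τ(625 nm) = 0.0675 × (550/625)⁴ × 7.1853 = 0.0675 × 0.5997 × 7.1853 = 0.2909.
τ(490 nm) = 0.0675 × (550/490)⁴ × 7.1853 = 0.0675 × 1.5873 × 7.1853 = 0.7699.
T(625)/T(490) = exp(τ_B − τ_A) = exp(0.4790) = 1.6145.

1.61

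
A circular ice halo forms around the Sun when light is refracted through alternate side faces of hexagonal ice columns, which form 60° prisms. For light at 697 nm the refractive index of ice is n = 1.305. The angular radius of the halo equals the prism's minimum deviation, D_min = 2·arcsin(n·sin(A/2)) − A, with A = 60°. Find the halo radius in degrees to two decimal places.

n·sin(A/2) = 1.305 × sin 30° = 1.305 × 0.5000 = 0.6525.
D_min = 2·arcsin(0.6525) − 60° = 2 × 40.730° − 60° = 21.461°.

21.46°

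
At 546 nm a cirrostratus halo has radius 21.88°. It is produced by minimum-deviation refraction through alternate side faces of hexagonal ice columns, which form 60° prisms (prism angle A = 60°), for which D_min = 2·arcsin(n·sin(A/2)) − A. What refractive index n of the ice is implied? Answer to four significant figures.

1.311

Rearranging: n = sin((D_min + A)/2) / sin(A/2).
(D_min + A)/2 = (21.88° + 60°)/2 = 40.940°.
n = sin 40.940° / sin 30° = 0.6553 / 0.5000 = 1.3105.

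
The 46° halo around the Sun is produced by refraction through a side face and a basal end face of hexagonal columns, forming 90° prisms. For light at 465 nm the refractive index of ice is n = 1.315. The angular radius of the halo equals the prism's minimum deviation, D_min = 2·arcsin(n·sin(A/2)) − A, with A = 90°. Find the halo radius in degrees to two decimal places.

n·sin(A/2) = 1.315 × sin 45° = 1.315 × 0.7071 = 0.9298.
D_min = 2·arcsin(0.9298) − 90° = 2 × 68.411° − 90° = 46.821°.

46.82°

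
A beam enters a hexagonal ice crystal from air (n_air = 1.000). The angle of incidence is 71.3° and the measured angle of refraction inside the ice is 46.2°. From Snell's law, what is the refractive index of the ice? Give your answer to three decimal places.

1.312

n = sin θ_i / sin θ_r = sin 71.3° / sin 46.2° = 0.9472 / 0.7218 = 1.3124.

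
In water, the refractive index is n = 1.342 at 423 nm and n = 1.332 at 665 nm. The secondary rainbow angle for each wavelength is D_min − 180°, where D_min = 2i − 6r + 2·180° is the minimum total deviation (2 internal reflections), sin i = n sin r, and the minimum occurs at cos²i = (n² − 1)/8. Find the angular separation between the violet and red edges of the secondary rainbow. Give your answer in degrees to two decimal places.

At 423 nm (n = 1.342): cos²i = 0.10012 → i = 71.554°, r = 44.981°, D_min = 233.222°, rainbow angle = 53.222°.
At 665 nm (n = 1.332): cos²i = 0.09678 → i = 71.875°, r = 45.520°, D_min = 230.628°, rainbow angle = 50.628°.
Angular width = |53.222° − 50.628°| = 2.594°.

2.59°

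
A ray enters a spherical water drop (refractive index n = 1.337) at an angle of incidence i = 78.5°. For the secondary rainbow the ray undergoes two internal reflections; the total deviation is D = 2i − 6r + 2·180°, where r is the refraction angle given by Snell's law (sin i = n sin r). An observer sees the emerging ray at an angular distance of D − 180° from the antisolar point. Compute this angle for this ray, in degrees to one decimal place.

54.2°

sin r = sin 78.5° / 1.337 = 0.9799/1.337 = 0.7329; r = 47.13°.
D = 2·78.5° − 6·47.13° + 2·180° = 157.00° − 282.79° + 360° = 234.21°.
Angle from antisolar point = D − 180° = 54.21°.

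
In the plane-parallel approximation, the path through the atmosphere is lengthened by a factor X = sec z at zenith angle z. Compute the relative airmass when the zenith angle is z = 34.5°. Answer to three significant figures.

1.21

X = sec z = 1/cos 34.5° = 1/0.8241 = 1.2134.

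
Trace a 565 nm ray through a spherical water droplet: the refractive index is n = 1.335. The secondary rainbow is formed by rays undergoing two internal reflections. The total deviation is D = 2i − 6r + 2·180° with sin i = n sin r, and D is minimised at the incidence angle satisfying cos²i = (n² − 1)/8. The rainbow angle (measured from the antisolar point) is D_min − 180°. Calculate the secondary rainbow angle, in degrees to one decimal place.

51.4°

cos²i = (1.78222 − 1)/8 = 0.09778; i = arccos(0.31269) = 71.778°.
sin r = sin 71.778°/1.335 = 0.71150; r = 45.357°.
D_min = 2·71.778° − 6·45.357° + 360° = 231.414°.
Rainbow angle = D_min − 180° = 51.414°.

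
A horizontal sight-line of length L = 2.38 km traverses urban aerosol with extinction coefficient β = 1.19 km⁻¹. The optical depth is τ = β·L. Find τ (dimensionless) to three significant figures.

τ = β·L = 1.19 × 2.38 = 2.8322.

2.83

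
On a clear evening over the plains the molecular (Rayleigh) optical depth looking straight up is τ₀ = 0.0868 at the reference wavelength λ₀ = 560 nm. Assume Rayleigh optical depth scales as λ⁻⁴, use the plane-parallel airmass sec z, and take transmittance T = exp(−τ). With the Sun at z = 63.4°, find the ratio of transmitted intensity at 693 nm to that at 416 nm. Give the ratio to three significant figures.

1.74

Airmass: sec 63.4° = 2.2333.
τ(693 nm) = 0.0868 × (560/693)⁴ × 2.2333 = 0.0868 × 0.4264 × 2.2333 = 0.0827.
τ(416 nm) = 0.0868 × (560/416)⁴ × 2.2333 = 0.0868 × 3.2838 × 2.2333 = 0.6366.
T(693)/T(416) = exp(τ_B − τ_A) = exp(0.5539) = 1.7401.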